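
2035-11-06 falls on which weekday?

January 1, 2035 is a Monday.
November 6 is day 310 of the year, i.e. 309 days after Jan 1.
309 mod 7 = 1, so advance 1 weekday from Monday: Tuesday.

Tuesday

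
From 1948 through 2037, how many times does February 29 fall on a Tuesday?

Leap years in 1948–2037: 23 of them.
Feb 29 weekday advances by 5 (mod 7) from one leap year to the next four years later (or differs when a century non-leap intervenes).
Leap-day weekdays: 1948:Sun 1952:Fri 1956:Wed 1960:Mon 1964:Sat 1968:Thu 1972:Tue✓ 1976:Sun 1980:Fri 1984:Wed 1988:Mon 1992:Sat 1996:Thu 2000:Tue✓ 2004:Sun 2008:Fri 2012:Wed 2016:Mon 2020:Sat 2024:Thu 2028:Tue✓ 2032:Sun 2036:Fri
Tuesday: 1972, 2000, 2028 → 3.

3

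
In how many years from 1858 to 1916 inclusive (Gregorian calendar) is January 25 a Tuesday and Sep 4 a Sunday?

Check each year's weekday for January 25 and Sep 4:
  1858: Mon/Sat  1859: Tue/Sun ✓  1860: Wed/Tue  1861: Fri/Wed  1862: Sat/Thu  1863: Sun/Fri  1864: Mon/Sun  1865: Wed/Mon  1866: Thu/Tue  1867: Fri/Wed  1868: Sat/Fri  1869: Mon/Sat  1870: Tue/Sun ✓  1871: Wed/Mon  …(31 more)…  1903: Sun/Fri  1904: Mon/Sun  1905: Wed/Mon  1906: Thu/Tue  1907: Fri/Wed  1908: Sat/Fri  1909: Mon/Sat  1910: Tue/Sun ✓  1911: Wed/Mon  1912: Thu/Wed  1913: Sat/Thu  1914: Sun/Fri  1915: Mon/Sat  1916: Tue/Mon
Both conditions hold in: 1859, 1870, 1881, 1887, 1898, 1910 — 6.

6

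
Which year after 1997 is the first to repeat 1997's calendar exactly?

2003

Two years share a calendar iff Jan 1 falls on the same weekday and both are leap or both are common. 1997: Jan 1 is Wednesday, common year.
1998: Jan 1 Thursday, common
1999: Jan 1 Friday, common
2000: Jan 1 Saturday, leap
2001: Jan 1 Monday, common
2002: Jan 1 Tuesday, common
2003: Jan 1 Wednesday, common
2003 matches on both conditions.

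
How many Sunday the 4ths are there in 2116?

Check the 4th of each month of 2116: Jan 4: Sat, Feb 4: Tue, Mar 4: Wed, Apr 4: Sat, May 4: Mon, Jun 4: Thu, Jul 4: Sat, Aug 4: Tue, Sep 4: Fri, Oct 4: Sun, Nov 4: Wed, Dec 4: Fri.
Sunday occurs in October — 1 month.

1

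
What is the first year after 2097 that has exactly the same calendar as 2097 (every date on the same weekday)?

Two years share a calendar iff Jan 1 falls on the same weekday and both are leap or both are common. 2097: Jan 1 is Tuesday, common year.
2098: Jan 1 Wednesday, common
2099: Jan 1 Thursday, common
2100: Jan 1 Friday, common
2101: Jan 1 Saturday, common
2102: Jan 1 Sunday, common
2103: Jan 1 Monday, common
2104: Jan 1 Tuesday, leap
2105: Jan 1 Thursday, common
2106: Jan 1 Friday, common
2107: Jan 1 Saturday, common
2108: Jan 1 Sunday, leap
2109: Jan 1 Tuesday, common
2109 matches on both conditions.

2109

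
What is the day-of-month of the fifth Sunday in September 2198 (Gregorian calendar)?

September 1, 2198 is a Saturday, so the first Sunday is the 2nd.
The fifth Sunday is 2 + 28 = 30.

30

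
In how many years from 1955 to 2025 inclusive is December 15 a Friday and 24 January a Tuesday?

Check each year's weekday for December 15 and 24 January:
  1955: Thu/Mon  1956: Sat/Tue  1957: Sun/Thu  1958: Mon/Fri  1959: Tue/Sat  1960: Thu/Sun  1961: Fri/Tue ✓  1962: Sat/Wed  1963: Sun/Thu  1964: Tue/Fri  1965: Wed/Sun  1966: Thu/Mon  1967: Fri/Tue ✓  1968: Sun/Wed  …(43 more)…  2012: Sat/Tue  2013: Sun/Thu  2014: Mon/Fri  2015: Tue/Sat  2016: Thu/Sun  2017: Fri/Tue ✓  2018: Sat/Wed  2019: Sun/Thu  2020: Tue/Fri  2021: Wed/Sun  2022: Thu/Mon  2023: Fri/Tue ✓  2024: Sun/Wed  2025: Mon/Fri
Both conditions hold in: 1961, 1967, 1978, 1989, 1995, 2006, 2017, 2023 — 8.

8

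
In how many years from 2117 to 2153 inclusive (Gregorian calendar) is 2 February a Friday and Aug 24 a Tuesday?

Check each year's weekday for 2 February and Aug 24:
  2117: Tue/Tue  2118: Wed/Wed  2119: Thu/Thu  2120: Fri/Sat  2121: Sun/Sun  2122: Mon/Mon  2123: Tue/Tue  2124: Wed/Thu  2125: Fri/Fri  2126: Sat/Sat  2127: Sun/Sun  2128: Mon/Tue  2129: Wed/Wed  2130: Thu/Thu  …(9 more)…  2140: Tue/Wed  2141: Thu/Thu  2142: Fri/Fri  2143: Sat/Sat  2144: Sun/Mon  2145: Tue/Tue  2146: Wed/Wed  2147: Thu/Thu  2148: Fri/Sat  2149: Sun/Sun  2150: Mon/Mon  2151: Tue/Tue  2152: Wed/Thu  2153: Fri/Fri
Both conditions hold in: no year — 0.

0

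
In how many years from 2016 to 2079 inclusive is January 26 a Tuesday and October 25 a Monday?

Check each year's weekday for January 26 and October 25:
  2016: Tue/Tue  2017: Thu/Wed  2018: Fri/Thu  2019: Sat/Fri  2020: Sun/Sun  2021: Tue/Mon ✓  2022: Wed/Tue  2023: Thu/Wed  2024: Fri/Fri  2025: Sun/Sat  2026: Mon/Sun  2027: Tue/Mon ✓  2028: Wed/Wed  2029: Fri/Thu  …(36 more)…  2066: Tue/Mon ✓  2067: Wed/Tue  2068: Thu/Thu  2069: Sat/Fri  2070: Sun/Sat  2071: Mon/Sun  2072: Tue/Tue  2073: Thu/Wed  2074: Fri/Thu  2075: Sat/Fri  2076: Sun/Sun  2077: Tue/Mon ✓  2078: Wed/Tue  2079: Thu/Wed
Both conditions hold in: 2021, 2027, 2038, 2049, 2055, 2066, 2077 — 7.

7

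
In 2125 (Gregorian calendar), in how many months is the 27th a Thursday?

2

Check the 27th of each month of 2125: Jan 27: Sat, Feb 27: Tue, Mar 27: Tue, Apr 27: Fri, May 27: Sun, Jun 27: Wed, Jul 27: Fri, Aug 27: Mon, Sep 27: Thu, Oct 27: Sat, Nov 27: Tue, Dec 27: Thu.
Thursday occurs in September, December — 2 months.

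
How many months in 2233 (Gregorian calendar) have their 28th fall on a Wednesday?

1

Check the 28th of each month of 2233: Jan 28: Mon, Feb 28: Thu, Mar 28: Thu, Apr 28: Sun, May 28: Tue, Jun 28: Fri, Jul 28: Sun, Aug 28: Wed, Sep 28: Sat, Oct 28: Mon, Nov 28: Thu, Dec 28: Sat.
Wednesday occurs in August — 1 month.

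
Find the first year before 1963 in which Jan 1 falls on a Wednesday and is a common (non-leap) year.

1958

Jan 1 advances by 2 weekdays after a leap year and by 1 after a common year.
1963: Jan 1 is Tuesday.
1962: Monday
1961: Sunday
1960: Friday (leap)
1959: Thursday
1958: Wednesday
1958 begins on a Wednesday and is a common year.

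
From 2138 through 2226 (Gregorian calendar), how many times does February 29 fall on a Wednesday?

3

Leap years in 2138–2226: 21 of them.
Feb 29 weekday advances by 5 (mod 7) from one leap year to the next four years later (or differs when a century non-leap intervenes).
Leap-day weekdays: 2140:Mon 2144:Sat 2148:Thu 2152:Tue 2156:Sun 2160:Fri 2164:Wed✓ 2168:Mon 2172:Sat 2176:Thu 2180:Tue 2184:Sun 2188:Fri 2192:Wed✓ 2196:Mon 2204:Wed✓ 2208:Mon 2212:Sat 2216:Thu 2220:Tue 2224:Sun
Wednesday: 2164, 2192, 2204 → 3.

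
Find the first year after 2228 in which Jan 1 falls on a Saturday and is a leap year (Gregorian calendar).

Jan 1 advances by 2 weekdays after a leap year and by 1 after a common year.
2228: Jan 1 is Tuesday (leap).
2229: Thursday
2230: Friday
2231: Saturday
2232: Sunday (leap)
2233: Tuesday
2234: Wednesday
2235: Thursday
2236: Friday (leap)
2237: Sunday
2238: Monday
2239: Tuesday
2240: Wednesday (leap)
2241: Friday
2242: Saturday
2243: Sunday
2244: Monday (leap)
2245: Wednesday
2246: Thursday
2247: Friday
2248: Saturday (leap)
2248 begins on a Saturday and is a leap year.

2248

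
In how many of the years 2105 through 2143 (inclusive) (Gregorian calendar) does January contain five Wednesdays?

16

January has 31 days; it has five Wednesdays when Wednesday falls among the first (month-length − 28) days — i.e. when January 1 is one of Wednesday/Tuesday/Monday.
January 1 by year: 2105:Thu 2106:Fri 2107:Sat 2108:Sun 2109:Tue✓ 2110:Wed✓ 2111:Thu 2112:Fri 2113:Sun 2114:Mon✓ 2115:Tue✓ 2116:Wed✓ 2117:Fri 2118:Sat 2119:Sun …(9 more)… 2129:Sat 2130:Sun 2131:Mon✓ 2132:Tue✓ 2133:Thu 2134:Fri 2135:Sat 2136:Sun 2137:Tue✓ 2138:Wed✓ 2139:Thu 2140:Fri 2141:Sun 2142:Mon✓ 2143:Tue✓
Years with five Wednesdays: 2109, 2110, 2114, 2115, 2116, 2120, 2121, 2125, 2126, 2127, 2131, 2132, 2137, 2138, 2142, 2143 → 16.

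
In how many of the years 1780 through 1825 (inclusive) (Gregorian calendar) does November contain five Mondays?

November has 30 days; it has five Mondays when Monday falls among the first (month-length − 28) days — i.e. when November 1 is one of Monday/Sunday.
November 1 by year: 1780:Wed 1781:Thu 1782:Fri 1783:Sat 1784:Mon✓ 1785:Tue 1786:Wed 1787:Thu 1788:Sat 1789:Sun✓ 1790:Mon✓ 1791:Tue 1792:Thu 1793:Fri 1794:Sat …(16 more)… 1811:Fri 1812:Sun✓ 1813:Mon✓ 1814:Tue 1815:Wed 1816:Fri 1817:Sat 1818:Sun✓ 1819:Mon✓ 1820:Wed 1821:Thu 1822:Fri 1823:Sat 1824:Mon✓ 1825:Tue
Years with five Mondays: 1784, 1789, 1790, 1795, 1801, 1802, 1807, 1812, 1813, 1818, 1819, 1824 → 12.

12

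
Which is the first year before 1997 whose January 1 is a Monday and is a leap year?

1996

Jan 1 advances by 2 weekdays after a leap year and by 1 after a common year.
1997: Jan 1 is Wednesday.
1996: Monday (leap)
1996 begins on a Monday and is a leap year.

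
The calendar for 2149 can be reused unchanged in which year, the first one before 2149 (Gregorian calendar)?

Two years share a calendar iff Jan 1 falls on the same weekday and both are leap or both are common. 2149: Jan 1 is Wednesday, common year.
2148: Jan 1 Monday, leap
2147: Jan 1 Sunday, common
2146: Jan 1 Saturday, common
2145: Jan 1 Friday, common
2144: Jan 1 Wednesday, leap
2143: Jan 1 Tuesday, common
2142: Jan 1 Monday, common
2141: Jan 1 Sunday, common
2140: Jan 1 Friday, leap
2139: Jan 1 Thursday, common
2138: Jan 1 Wednesday, common
2138 matches on both conditions.

2138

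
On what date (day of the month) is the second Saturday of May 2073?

13

May 1, 2073 is a Monday, so the first Saturday is the 6th.
The second Saturday is 6 + 7 = 13.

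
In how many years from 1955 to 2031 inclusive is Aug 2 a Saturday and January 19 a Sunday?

Check each year's weekday for Aug 2 and January 19:
  1955: Tue/Wed  1956: Thu/Thu  1957: Fri/Sat  1958: Sat/Sun ✓  1959: Sun/Mon  1960: Tue/Tue  1961: Wed/Thu  1962: Thu/Fri  1963: Fri/Sat  1964: Sun/Sun  1965: Mon/Tue  1966: Tue/Wed  1967: Wed/Thu  1968: Fri/Fri  …(49 more)…  2018: Thu/Fri  2019: Fri/Sat  2020: Sun/Sun  2021: Mon/Tue  2022: Tue/Wed  2023: Wed/Thu  2024: Fri/Fri  2025: Sat/Sun ✓  2026: Sun/Mon  2027: Mon/Tue  2028: Wed/Wed  2029: Thu/Fri  2030: Fri/Sat  2031: Sat/Sun ✓
Both conditions hold in: 1958, 1969, 1975, 1986, 1997, 2003, 2014, 2025, 2031 — 9.

9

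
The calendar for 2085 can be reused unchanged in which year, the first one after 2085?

Two years share a calendar iff Jan 1 falls on the same weekday and both are leap or both are common. 2085: Jan 1 is Monday, common year.
2086: Jan 1 Tuesday, common
2087: Jan 1 Wednesday, common
2088: Jan 1 Thursday, leap
2089: Jan 1 Saturday, common
2090: Jan 1 Sunday, common
2091: Jan 1 Monday, common
2091 matches on both conditions.

2091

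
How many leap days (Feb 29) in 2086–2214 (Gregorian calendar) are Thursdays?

Leap years in 2086–2214: 30 of them.
Feb 29 weekday advances by 5 (mod 7) from one leap year to the next four years later (or differs when a century non-leap intervenes).
Leap-day weekdays: 2088:Sun 2092:Fri 2096:Wed 2104:Fri 2108:Wed 2112:Mon 2116:Sat 2120:Thu✓ 2124:Tue 2128:Sun 2132:Fri 2136:Wed 2140:Mon …(4 more)… 2160:Fri 2164:Wed 2168:Mon 2172:Sat 2176:Thu✓ 2180:Tue 2184:Sun 2188:Fri 2192:Wed 2196:Mon 2204:Wed 2208:Mon 2212:Sat
Thursday: 2120, 2148, 2176 → 3.

3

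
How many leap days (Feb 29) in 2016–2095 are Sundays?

Leap years in 2016–2095: 20 of them.
Feb 29 weekday advances by 5 (mod 7) from one leap year to the next four years later (or differs when a century non-leap intervenes).
Leap-day weekdays: 2016:Mon 2020:Sat 2024:Thu 2028:Tue 2032:Sun✓ 2036:Fri 2040:Wed 2044:Mon 2048:Sat 2052:Thu 2056:Tue 2060:Sun✓ 2064:Fri 2068:Wed 2072:Mon 2076:Sat 2080:Thu 2084:Tue 2088:Sun✓ 2092:Fri
Sunday: 2032, 2060, 2088 → 3.

3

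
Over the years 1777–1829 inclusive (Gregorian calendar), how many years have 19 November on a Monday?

Track 19 November's weekday year by year (advancing +1, or +2 across a Feb 29):
  1777: Wed  1778: Thu (+1)  1779: Fri (+1)  1780: Sun (+2)  1781: Mon (+1) ✓
  1782: Tue (+1)  1783: Wed (+1)  1784: Fri (+2)  1785: Sat (+1)  1786: Sun (+1)
  1787: Mon (+1) ✓  1788: Wed (+2)  1789: Thu (+1)  1790: Fri (+1)  … (25 more years) …
  1816: Tue (+2)  1817: Wed (+1)  1818: Thu (+1)  1819: Fri (+1)  1820: Sun (+2)
  1821: Mon (+1) ✓  1822: Tue (+1)  1823: Wed (+1)  1824: Fri (+2)  1825: Sat (+1)
  1826: Sun (+1)  1827: Mon (+1) ✓  1828: Wed (+2)  1829: Thu (+1)
Monday years: 1781, 1787, 1792, 1798, 1804, 1810, 1821, 1827 — 8 in total.

8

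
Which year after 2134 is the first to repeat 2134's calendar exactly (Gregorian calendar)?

Two years share a calendar iff Jan 1 falls on the same weekday and both are leap or both are common. 2134: Jan 1 is Friday, common year.
2135: Jan 1 Saturday, common
2136: Jan 1 Sunday, leap
2137: Jan 1 Tuesday, common
2138: Jan 1 Wednesday, common
2139: Jan 1 Thursday, common
2140: Jan 1 Friday, leap
2141: Jan 1 Sunday, common
2142: Jan 1 Monday, common
2143: Jan 1 Tuesday, common
2144: Jan 1 Wednesday, leap
2145: Jan 1 Friday, common
2145 matches on both conditions.

2145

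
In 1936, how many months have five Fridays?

A month of length L has five Fridays iff its first Friday is on day ≤ L−28 (so day 1–3 in a 31-day month, 1–2 in a 30-day month, day 1 in a leap February).
Checking each month of 1936: Jan starts Wed (31d) ✓; Feb starts Sat (29d); Mar starts Sun (31d); Apr starts Wed (30d); May starts Fri (31d) ✓; Jun starts Mon (30d); Jul starts Wed (31d) ✓; Aug starts Sat (31d); Sep starts Tue (30d); Oct starts Thu (31d) ✓; Nov starts Sun (30d); Dec starts Tue (31d).
Five-Friday months: January, May, July, October → 4.

4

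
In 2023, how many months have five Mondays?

A month of length L has five Mondays iff its first Monday is on day ≤ L−28 (so day 1–3 in a 31-day month, 1–2 in a 30-day month, day 1 in a leap February).
Checking each month of 2023: Jan starts Sun (31d) ✓; Feb starts Wed (28d); Mar starts Wed (31d); Apr starts Sat (30d); May starts Mon (31d) ✓; Jun starts Thu (30d); Jul starts Sat (31d) ✓; Aug starts Tue (31d); Sep starts Fri (30d); Oct starts Sun (31d) ✓; Nov starts Wed (30d); Dec starts Fri (31d).
Five-Monday months: January, May, July, October → 4.

4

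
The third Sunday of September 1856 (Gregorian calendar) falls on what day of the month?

21

September 1, 1856 is a Monday, so the first Sunday is the 7th.
The third Sunday is 7 + 14 = 21.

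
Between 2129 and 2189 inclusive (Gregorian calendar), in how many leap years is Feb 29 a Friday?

Leap years in 2129–2189: 15 of them.
Feb 29 weekday advances by 5 (mod 7) from one leap year to the next four years later (or differs when a century non-leap intervenes).
Leap-day weekdays: 2132:Fri✓ 2136:Wed 2140:Mon 2144:Sat 2148:Thu 2152:Tue 2156:Sun 2160:Fri✓ 2164:Wed 2168:Mon 2172:Sat 2176:Thu 2180:Tue 2184:Sun 2188:Fri✓
Friday: 2132, 2160, 2188 → 3.

3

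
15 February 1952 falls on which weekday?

Friday

January 1, 1952 is a Tuesday.
February 15 is day 46 of the year, i.e. 45 days after Jan 1.
45 mod 7 = 3, so advance 3 weekdays from Tuesday: Friday.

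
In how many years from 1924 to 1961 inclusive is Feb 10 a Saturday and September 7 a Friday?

3

Check each year's weekday for Feb 10 and September 7:
  1924: Sun/Sun  1925: Tue/Mon  1926: Wed/Tue  1927: Thu/Wed  1928: Fri/Fri  1929: Sun/Sat  1930: Mon/Sun  1931: Tue/Mon  1932: Wed/Wed  1933: Fri/Thu  1934: Sat/Fri ✓  1935: Sun/Sat  1936: Mon/Mon  1937: Wed/Tue  …(10 more)…  1948: Tue/Tue  1949: Thu/Wed  1950: Fri/Thu  1951: Sat/Fri ✓  1952: Sun/Sun  1953: Tue/Mon  1954: Wed/Tue  1955: Thu/Wed  1956: Fri/Fri  1957: Sun/Sat  1958: Mon/Sun  1959: Tue/Mon  1960: Wed/Wed  1961: Fri/Thu
Both conditions hold in: 1934, 1945, 1951 — 3.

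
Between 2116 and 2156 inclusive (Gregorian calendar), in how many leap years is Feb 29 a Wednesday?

1

Leap years in 2116–2156: 11 of them.
Feb 29 weekday advances by 5 (mod 7) from one leap year to the next four years later (or differs when a century non-leap intervenes).
Leap-day weekdays: 2116:Sat 2120:Thu 2124:Tue 2128:Sun 2132:Fri 2136:Wed✓ 2140:Mon 2144:Sat 2148:Thu 2152:Tue 2156:Sun
Wednesday: 2136 → 1.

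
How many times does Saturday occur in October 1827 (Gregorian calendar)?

4

October 1827 has 31 days and begins on Monday.
The first Saturday is October 6.
Saturdays fall on 6, 13, 20, 27 — that's 4.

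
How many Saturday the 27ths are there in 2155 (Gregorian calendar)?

Check the 27th of each month of 2155: Jan 27: Mon, Feb 27: Thu, Mar 27: Thu, Apr 27: Sun, May 27: Tue, Jun 27: Fri, Jul 27: Sun, Aug 27: Wed, Sep 27: Sat, Oct 27: Mon, Nov 27: Thu, Dec 27: Sat.
Saturday occurs in September, December — 2 months.

2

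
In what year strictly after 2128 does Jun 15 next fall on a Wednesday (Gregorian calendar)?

From one year to the next, a fixed date's weekday advances by 1, or by 2 when a Feb 29 lies between the two dates.
2128: June 15 is Tuesday.
2129: Wednesday (+1)
Jun 15 falls on a Wednesday in 2129.

2129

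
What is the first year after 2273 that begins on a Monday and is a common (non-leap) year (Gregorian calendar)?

2277

Jan 1 advances by 2 weekdays after a leap year and by 1 after a common year.
2273: Jan 1 is Wednesday.
2274: Thursday
2275: Friday
2276: Saturday (leap)
2277: Monday
2277 begins on a Monday and is a common year.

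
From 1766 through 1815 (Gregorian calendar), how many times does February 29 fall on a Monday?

3

Leap years in 1766–1815: 11 of them.
Feb 29 weekday advances by 5 (mod 7) from one leap year to the next four years later (or differs when a century non-leap intervenes).
Leap-day weekdays: 1768:Mon✓ 1772:Sat 1776:Thu 1780:Tue 1784:Sun 1788:Fri 1792:Wed 1796:Mon✓ 1804:Wed 1808:Mon✓ 1812:Sat
Monday: 1768, 1796, 1808 → 3.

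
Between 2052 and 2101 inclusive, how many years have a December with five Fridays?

21

December has 31 days; it has five Fridays when Friday falls among the first (month-length − 28) days — i.e. when December 1 is one of Friday/Thursday/Wednesday.
December 1 by year: 2052:Sun 2053:Mon 2054:Tue 2055:Wed✓ 2056:Fri✓ 2057:Sat 2058:Sun 2059:Mon 2060:Wed✓ 2061:Thu✓ 2062:Fri✓ 2063:Sat 2064:Mon 2065:Tue 2066:Wed✓ …(20 more)… 2087:Mon 2088:Wed✓ 2089:Thu✓ 2090:Fri✓ 2091:Sat 2092:Mon 2093:Tue 2094:Wed✓ 2095:Thu✓ 2096:Sat 2097:Sun 2098:Mon 2099:Tue 2100:Wed✓ 2101:Thu✓
Years with five Fridays: 2055, 2056, 2060, 2061, 2062, 2066, 2067, 2072, 2073, 2077, 2078, 2079, 2083, 2084, 2088, 2089, 2090, 2094, 2095, 2100, 2101 → 21.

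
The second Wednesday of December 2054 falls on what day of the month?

9

December 1, 2054 is a Tuesday, so the first Wednesday is the 2nd.
The second Wednesday is 2 + 7 = 9.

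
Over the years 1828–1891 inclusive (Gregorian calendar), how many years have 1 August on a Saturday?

10

Track 1 August's weekday year by year (advancing +1, or +2 across a Feb 29):
  1828: Fri  1829: Sat (+1) ✓  1830: Sun (+1)  1831: Mon (+1)  1832: Wed (+2)
  1833: Thu (+1)  1834: Fri (+1)  1835: Sat (+1) ✓  1836: Mon (+2)  1837: Tue (+1)
  1838: Wed (+1)  1839: Thu (+1)  1840: Sat (+2) ✓  1841: Sun (+1)  … (36 more years) …
  1878: Thu (+1)  1879: Fri (+1)  1880: Sun (+2)  1881: Mon (+1)  1882: Tue (+1)
  1883: Wed (+1)  1884: Fri (+2)  1885: Sat (+1) ✓  1886: Sun (+1)  1887: Mon (+1)
  1888: Wed (+2)  1889: Thu (+1)  1890: Fri (+1)  1891: Sat (+1) ✓
Saturday years: 1829, 1835, 1840, 1846, 1857, 1863, 1868, 1874, 1885, 1891 — 10 in total.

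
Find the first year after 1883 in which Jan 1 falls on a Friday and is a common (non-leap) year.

1886

Jan 1 advances by 2 weekdays after a leap year and by 1 after a common year.
1883: Jan 1 is Monday.
1884: Tuesday (leap)
1885: Thursday
1886: Friday
1886 begins on a Friday and is a common year.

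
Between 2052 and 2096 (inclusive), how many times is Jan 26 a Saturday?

Track Jan 26's weekday year by year (advancing +1, or +2 across a Feb 29):
  2052: Fri  2053: Sun (+2)  2054: Mon (+1)  2055: Tue (+1)  2056: Wed (+1)
  2057: Fri (+2)  2058: Sat (+1) ✓  2059: Sun (+1)  2060: Mon (+1)  2061: Wed (+2)
  2062: Thu (+1)  2063: Fri (+1)  2064: Sat (+1) ✓  2065: Mon (+2)  … (17 more years) …
  2083: Tue (+1)  2084: Wed (+1)  2085: Fri (+2)  2086: Sat (+1) ✓  2087: Sun (+1)
  2088: Mon (+1)  2089: Wed (+2)  2090: Thu (+1)  2091: Fri (+1)  2092: Sat (+1) ✓
  2093: Mon (+2)  2094: Tue (+1)  2095: Wed (+1)  2096: Thu (+1)
Saturday years: 2058, 2064, 2069, 2075, 2086, 2092 — 6 in total.

6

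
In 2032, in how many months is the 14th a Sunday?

2

Check the 14th of each month of 2032: Jan 14: Wed, Feb 14: Sat, Mar 14: Sun, Apr 14: Wed, May 14: Fri, Jun 14: Mon, Jul 14: Wed, Aug 14: Sat, Sep 14: Tue, Oct 14: Thu, Nov 14: Sun, Dec 14: Tue.
Sunday occurs in March, November — 2 months.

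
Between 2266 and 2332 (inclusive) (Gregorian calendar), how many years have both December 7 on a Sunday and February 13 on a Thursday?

Check each year's weekday for December 7 and February 13:
  2266: Fri/Tue  2267: Sat/Wed  2268: Mon/Thu  2269: Tue/Sat  2270: Wed/Sun  2271: Thu/Mon  2272: Sat/Tue  2273: Sun/Thu ✓  2274: Mon/Fri  2275: Tue/Sat  2276: Thu/Sun  2277: Fri/Tue  2278: Sat/Wed  2279: Sun/Thu ✓  …(39 more)…  2319: Sun/Thu ✓  2320: Tue/Fri  2321: Wed/Sun  2322: Thu/Mon  2323: Fri/Tue  2324: Sun/Wed  2325: Mon/Fri  2326: Tue/Sat  2327: Wed/Sun  2328: Fri/Mon  2329: Sat/Wed  2330: Sun/Thu ✓  2331: Mon/Fri  2332: Wed/Sat
Both conditions hold in: 2273, 2279, 2290, 2302, 2313, 2319, 2330 — 7.

7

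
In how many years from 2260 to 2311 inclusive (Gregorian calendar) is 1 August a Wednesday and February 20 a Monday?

2

Check each year's weekday for 1 August and February 20:
  2260: Wed/Mon ✓  2261: Thu/Wed  2262: Fri/Thu  2263: Sat/Fri  2264: Mon/Sat  2265: Tue/Mon  2266: Wed/Tue  2267: Thu/Wed  2268: Sat/Thu  2269: Sun/Sat  2270: Mon/Sun  2271: Tue/Mon  2272: Thu/Tue  2273: Fri/Thu  …(24 more)…  2298: Mon/Sun  2299: Tue/Mon  2300: Wed/Tue  2301: Thu/Wed  2302: Fri/Thu  2303: Sat/Fri  2304: Mon/Sat  2305: Tue/Mon  2306: Wed/Tue  2307: Thu/Wed  2308: Sat/Thu  2309: Sun/Sat  2310: Mon/Sun  2311: Tue/Mon
Both conditions hold in: 2260, 2288 — 2.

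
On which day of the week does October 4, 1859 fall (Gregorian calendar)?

January 1, 1859 is a Saturday.
October 4 is day 277 of the year, i.e. 276 days after Jan 1.
276 mod 7 = 3, so advance 3 weekdays from Saturday: Tuesday.

Tuesday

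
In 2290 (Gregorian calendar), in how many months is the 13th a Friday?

1

Check the 13th of each month of 2290: Jan 13: Mon, Feb 13: Thu, Mar 13: Thu, Apr 13: Sun, May 13: Tue, Jun 13: Fri, Jul 13: Sun, Aug 13: Wed, Sep 13: Sat, Oct 13: Mon, Nov 13: Thu, Dec 13: Sat.
Friday occurs in June — 1 month.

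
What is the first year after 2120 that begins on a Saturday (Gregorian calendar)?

2124

Jan 1 advances by 2 weekdays after a leap year and by 1 after a common year.
2120: Jan 1 is Monday (leap).
2121: Wednesday
2122: Thursday
2123: Friday
2124: Saturday (leap)
2124 begins on a Saturday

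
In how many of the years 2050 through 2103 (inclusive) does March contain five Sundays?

March has 31 days; it has five Sundays when Sunday falls among the first (month-length − 28) days — i.e. when March 1 is one of Sunday/Saturday/Friday.
March 1 by year: 2050:Tue 2051:Wed 2052:Fri✓ 2053:Sat✓ 2054:Sun✓ 2055:Mon 2056:Wed 2057:Thu 2058:Fri✓ 2059:Sat✓ 2060:Mon 2061:Tue 2062:Wed 2063:Thu 2064:Sat✓ …(24 more)… 2089:Tue 2090:Wed 2091:Thu 2092:Sat✓ 2093:Sun✓ 2094:Mon 2095:Tue 2096:Thu 2097:Fri✓ 2098:Sat✓ 2099:Sun✓ 2100:Mon 2101:Tue 2102:Wed 2103:Thu
Years with five Sundays: 2052, 2053, 2054, 2058, 2059, 2064, 2065, 2069, 2070, 2071, 2075, 2076, 2080, 2081, 2082, 2086, 2087, 2092, 2093, 2097, 2098, 2099 → 22.

22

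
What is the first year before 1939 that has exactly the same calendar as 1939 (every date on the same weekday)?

1933

Two years share a calendar iff Jan 1 falls on the same weekday and both are leap or both are common. 1939: Jan 1 is Sunday, common year.
1938: Jan 1 Saturday, common
1937: Jan 1 Friday, common
1936: Jan 1 Wednesday, leap
1935: Jan 1 Tuesday, common
1934: Jan 1 Monday, common
1933: Jan 1 Sunday, common
1933 matches on both conditions.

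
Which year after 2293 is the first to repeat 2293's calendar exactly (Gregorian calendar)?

2299

Two years share a calendar iff Jan 1 falls on the same weekday and both are leap or both are common. 2293: Jan 1 is Sunday, common year.
2294: Jan 1 Monday, common
2295: Jan 1 Tuesday, common
2296: Jan 1 Wednesday, leap
2297: Jan 1 Friday, common
2298: Jan 1 Saturday, common
2299: Jan 1 Sunday, common
2299 matches on both conditions.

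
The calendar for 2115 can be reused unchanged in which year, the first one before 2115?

Two years share a calendar iff Jan 1 falls on the same weekday and both are leap or both are common. 2115: Jan 1 is Tuesday, common year.
2114: Jan 1 Monday, common
2113: Jan 1 Sunday, common
2112: Jan 1 Friday, leap
2111: Jan 1 Thursday, common
2110: Jan 1 Wednesday, common
2109: Jan 1 Tuesday, common
2109 matches on both conditions.

2109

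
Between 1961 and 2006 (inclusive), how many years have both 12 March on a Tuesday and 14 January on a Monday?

5

Check each year's weekday for 12 March and 14 January:
  1961: Sun/Sat  1962: Mon/Sun  1963: Tue/Mon ✓  1964: Thu/Tue  1965: Fri/Thu  1966: Sat/Fri  1967: Sun/Sat  1968: Tue/Sun  1969: Wed/Tue  1970: Thu/Wed  1971: Fri/Thu  1972: Sun/Fri  1973: Mon/Sun  1974: Tue/Mon ✓  …(18 more)…  1993: Fri/Thu  1994: Sat/Fri  1995: Sun/Sat  1996: Tue/Sun  1997: Wed/Tue  1998: Thu/Wed  1999: Fri/Thu  2000: Sun/Fri  2001: Mon/Sun  2002: Tue/Mon ✓  2003: Wed/Tue  2004: Fri/Wed  2005: Sat/Fri  2006: Sun/Sat
Both conditions hold in: 1963, 1974, 1985, 1991, 2002 — 5.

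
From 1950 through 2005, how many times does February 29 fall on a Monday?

Leap years in 1950–2005: 14 of them.
Feb 29 weekday advances by 5 (mod 7) from one leap year to the next four years later (or differs when a century non-leap intervenes).
Leap-day weekdays: 1952:Fri 1956:Wed 1960:Mon✓ 1964:Sat 1968:Thu 1972:Tue 1976:Sun 1980:Fri 1984:Wed 1988:Mon✓ 1992:Sat 1996:Thu 2000:Tue 2004:Sun
Monday: 1960, 1988 → 2.

2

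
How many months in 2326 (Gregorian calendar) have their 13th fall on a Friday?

Check the 13th of each month of 2326: Jan 13: Wed, Feb 13: Sat, Mar 13: Sat, Apr 13: Tue, May 13: Thu, Jun 13: Sun, Jul 13: Tue, Aug 13: Fri, Sep 13: Mon, Oct 13: Wed, Nov 13: Sat, Dec 13: Mon.
Friday occurs in August — 1 month.

1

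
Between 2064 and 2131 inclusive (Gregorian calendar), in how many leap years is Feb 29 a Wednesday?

3

Leap years in 2064–2131: 16 of them.
Feb 29 weekday advances by 5 (mod 7) from one leap year to the next four years later (or differs when a century non-leap intervenes).
Leap-day weekdays: 2064:Fri 2068:Wed✓ 2072:Mon 2076:Sat 2080:Thu 2084:Tue 2088:Sun 2092:Fri 2096:Wed✓ 2104:Fri 2108:Wed✓ 2112:Mon 2116:Sat 2120:Thu 2124:Tue 2128:Sun
Wednesday: 2068, 2096, 2108 → 3.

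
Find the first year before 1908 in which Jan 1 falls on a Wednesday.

Jan 1 advances by 2 weekdays after a leap year and by 1 after a common year.
1908: Jan 1 is Wednesday (leap).
1907: Tuesday
1906: Monday
1905: Sunday
1904: Friday (leap)
1903: Thursday
1902: Wednesday
1902 begins on a Wednesday

1902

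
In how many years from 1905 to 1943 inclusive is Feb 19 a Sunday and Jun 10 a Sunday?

Check each year's weekday for Feb 19 and Jun 10:
  1905: Sun/Sat  1906: Mon/Sun  1907: Tue/Mon  1908: Wed/Wed  1909: Fri/Thu  1910: Sat/Fri  1911: Sun/Sat  1912: Mon/Mon  1913: Wed/Tue  1914: Thu/Wed  1915: Fri/Thu  1916: Sat/Sat  1917: Mon/Sun  1918: Tue/Mon  …(11 more)…  1930: Wed/Tue  1931: Thu/Wed  1932: Fri/Fri  1933: Sun/Sat  1934: Mon/Sun  1935: Tue/Mon  1936: Wed/Wed  1937: Fri/Thu  1938: Sat/Fri  1939: Sun/Sat  1940: Mon/Mon  1941: Wed/Tue  1942: Thu/Wed  1943: Fri/Thu
Both conditions hold in: 1928 — 1.

1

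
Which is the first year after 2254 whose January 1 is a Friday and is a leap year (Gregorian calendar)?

2264

Jan 1 advances by 2 weekdays after a leap year and by 1 after a common year.
2254: Jan 1 is Sunday.
2255: Monday
2256: Tuesday (leap)
2257: Thursday
2258: Friday
2259: Saturday
2260: Sunday (leap)
2261: Tuesday
2262: Wednesday
2263: Thursday
2264: Friday (leap)
2264 begins on a Friday and is a leap year.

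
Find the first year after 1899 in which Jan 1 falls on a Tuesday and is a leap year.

1924

Jan 1 advances by 2 weekdays after a leap year and by 1 after a common year.
1899: Jan 1 is Sunday.
1900: Monday
1901: Tuesday
1902: Wednesday
1903: Thursday
1904: Friday (leap)
1905: Sunday
1906: Monday
1907: Tuesday
1908: Wednesday (leap)
1909: Friday
1910: Saturday
1911: Sunday
1912: Monday (leap)
1913: Wednesday
1914: Thursday
1915: Friday
1916: Saturday (leap)
1917: Monday
1918: Tuesday
1919: Wednesday
1920: Thursday (leap)
1921: Saturday
1922: Sunday
1923: Monday
1924: Tuesday (leap)
1924 begins on a Tuesday and is a leap year.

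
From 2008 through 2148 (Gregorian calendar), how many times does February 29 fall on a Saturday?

5

Leap years in 2008–2148: 35 of them.
Feb 29 weekday advances by 5 (mod 7) from one leap year to the next four years later (or differs when a century non-leap intervenes).
Leap-day weekdays: 2008:Fri 2012:Wed 2016:Mon 2020:Sat✓ 2024:Thu 2028:Tue 2032:Sun 2036:Fri 2040:Wed 2044:Mon 2048:Sat✓ 2052:Thu 2056:Tue …(9 more)… 2096:Wed 2104:Fri 2108:Wed 2112:Mon 2116:Sat✓ 2120:Thu 2124:Tue 2128:Sun 2132:Fri 2136:Wed 2140:Mon 2144:Sat✓ 2148:Thu
Saturday: 2020, 2048, 2076, 2116, 2144 → 5.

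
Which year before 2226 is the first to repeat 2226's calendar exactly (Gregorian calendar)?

2215

Two years share a calendar iff Jan 1 falls on the same weekday and both are leap or both are common. 2226: Jan 1 is Sunday, common year.
2225: Jan 1 Saturday, common
2224: Jan 1 Thursday, leap
2223: Jan 1 Wednesday, common
2222: Jan 1 Tuesday, common
2221: Jan 1 Monday, common
2220: Jan 1 Saturday, leap
2219: Jan 1 Friday, common
2218: Jan 1 Thursday, common
2217: Jan 1 Wednesday, common
2216: Jan 1 Monday, leap
2215: Jan 1 Sunday, common
2215 matches on both conditions.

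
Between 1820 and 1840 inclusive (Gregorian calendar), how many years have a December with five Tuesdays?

9

December has 31 days; it has five Tuesdays when Tuesday falls among the first (month-length − 28) days — i.e. when December 1 is one of Tuesday/Monday/Sunday.
December 1 by year: 1820:Fri 1821:Sat 1822:Sun✓ 1823:Mon✓ 1824:Wed 1825:Thu 1826:Fri 1827:Sat 1828:Mon✓ 1829:Tue✓ 1830:Wed 1831:Thu 1832:Sat 1833:Sun✓ 1834:Mon✓ 1835:Tue✓ 1836:Thu 1837:Fri 1838:Sat 1839:Sun✓ 1840:Tue✓
Years with five Tuesdays: 1822, 1823, 1828, 1829, 1833, 1834, 1835, 1839, 1840 → 9.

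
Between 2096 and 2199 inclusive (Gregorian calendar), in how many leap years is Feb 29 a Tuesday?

Leap years in 2096–2199: 25 of them.
Feb 29 weekday advances by 5 (mod 7) from one leap year to the next four years later (or differs when a century non-leap intervenes).
Leap-day weekdays: 2096:Wed 2104:Fri 2108:Wed 2112:Mon 2116:Sat 2120:Thu 2124:Tue✓ 2128:Sun 2132:Fri 2136:Wed 2140:Mon 2144:Sat 2148:Thu 2152:Tue✓ 2156:Sun 2160:Fri 2164:Wed 2168:Mon 2172:Sat 2176:Thu 2180:Tue✓ 2184:Sun 2188:Fri 2192:Wed 2196:Mon
Tuesday: 2124, 2152, 2180 → 3.

3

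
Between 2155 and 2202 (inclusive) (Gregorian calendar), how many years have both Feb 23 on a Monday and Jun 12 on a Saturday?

Check each year's weekday for Feb 23 and Jun 12:
  2155: Sun/Thu  2156: Mon/Sat ✓  2157: Wed/Sun  2158: Thu/Mon  2159: Fri/Tue  2160: Sat/Thu  2161: Mon/Fri  2162: Tue/Sat  2163: Wed/Sun  2164: Thu/Tue  2165: Sat/Wed  2166: Sun/Thu  2167: Mon/Fri  2168: Tue/Sun  …(20 more)…  2189: Mon/Fri  2190: Tue/Sat  2191: Wed/Sun  2192: Thu/Tue  2193: Sat/Wed  2194: Sun/Thu  2195: Mon/Fri  2196: Tue/Sun  2197: Thu/Mon  2198: Fri/Tue  2199: Sat/Wed  2200: Sun/Thu  2201: Mon/Fri  2202: Tue/Sat
Both conditions hold in: 2156, 2184 — 2.

2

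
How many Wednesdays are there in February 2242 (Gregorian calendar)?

4

February 2242 has 28 days and begins on Tuesday.
The first Wednesday is February 2.
Wednesdays fall on 2, 9, 16, 23 — that's 4.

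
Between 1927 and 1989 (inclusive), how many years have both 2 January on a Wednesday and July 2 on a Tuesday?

7

Check each year's weekday for 2 January and July 2:
  1927: Sun/Sat  1928: Mon/Mon  1929: Wed/Tue ✓  1930: Thu/Wed  1931: Fri/Thu  1932: Sat/Sat  1933: Mon/Sun  1934: Tue/Mon  1935: Wed/Tue ✓  1936: Thu/Thu  1937: Sat/Fri  1938: Sun/Sat  1939: Mon/Sun  1940: Tue/Tue  …(35 more)…  1976: Fri/Fri  1977: Sun/Sat  1978: Mon/Sun  1979: Tue/Mon  1980: Wed/Wed  1981: Fri/Thu  1982: Sat/Fri  1983: Sun/Sat  1984: Mon/Mon  1985: Wed/Tue ✓  1986: Thu/Wed  1987: Fri/Thu  1988: Sat/Sat  1989: Mon/Sun
Both conditions hold in: 1929, 1935, 1946, 1957, 1963, 1974, 1985 — 7.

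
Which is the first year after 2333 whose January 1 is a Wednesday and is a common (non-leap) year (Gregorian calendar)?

2341

Jan 1 advances by 2 weekdays after a leap year and by 1 after a common year.
2333: Jan 1 is Sunday.
2334: Monday
2335: Tuesday
2336: Wednesday (leap)
2337: Friday
2338: Saturday
2339: Sunday
2340: Monday (leap)
2341: Wednesday
2341 begins on a Wednesday and is a common year.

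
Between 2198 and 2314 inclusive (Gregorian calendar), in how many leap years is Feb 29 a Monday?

5

Leap years in 2198–2314: 27 of them.
Feb 29 weekday advances by 5 (mod 7) from one leap year to the next four years later (or differs when a century non-leap intervenes).
Leap-day weekdays: 2204:Wed 2208:Mon✓ 2212:Sat 2216:Thu 2220:Tue 2224:Sun 2228:Fri 2232:Wed 2236:Mon✓ 2240:Sat 2244:Thu 2248:Tue 2252:Sun 2256:Fri 2260:Wed 2264:Mon✓ 2268:Sat 2272:Thu 2276:Tue 2280:Sun 2284:Fri 2288:Wed 2292:Mon✓ 2296:Sat 2304:Mon✓ 2308:Sat 2312:Thu
Monday: 2208, 2236, 2264, 2292, 2304 → 5.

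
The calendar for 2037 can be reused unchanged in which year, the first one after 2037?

2043

Two years share a calendar iff Jan 1 falls on the same weekday and both are leap or both are common. 2037: Jan 1 is Thursday, common year.
2038: Jan 1 Friday, common
2039: Jan 1 Saturday, common
2040: Jan 1 Sunday, leap
2041: Jan 1 Tuesday, common
2042: Jan 1 Wednesday, common
2043: Jan 1 Thursday, common
2043 matches on both conditions.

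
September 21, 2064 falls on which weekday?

Sunday

January 1, 2064 is a Tuesday.
September 21 is day 265 of the year, i.e. 264 days after Jan 1.
264 mod 7 = 5, so advance 5 weekdays from Tuesday: Sunday.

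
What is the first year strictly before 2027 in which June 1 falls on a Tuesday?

From one year to the next, a fixed date's weekday advances by 1, or by 2 when a Feb 29 lies between the two dates.
2027: June 1 is Tuesday.
2026: Monday (−1)
2025: Sunday (−1)
2024: Saturday (−1)
2023: Thursday (−2)
2022: Wednesday (−1)
2021: Tuesday (−1)
June 1 falls on a Tuesday in 2021.

2021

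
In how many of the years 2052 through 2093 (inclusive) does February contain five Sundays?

February has 28 days (29 in leap years); it has five Sundays when Sunday falls among the first (month-length − 28) days — i.e. when February 1 is Sunday in a leap year (never in a common year).
February 1 by year: 2052:Thu 2053:Sat 2054:Sun 2055:Mon 2056:Tue 2057:Thu 2058:Fri 2059:Sat 2060:Sun✓ 2061:Tue 2062:Wed 2063:Thu 2064:Fri 2065:Sun 2066:Mon …(12 more)… 2079:Wed 2080:Thu 2081:Sat 2082:Sun 2083:Mon 2084:Tue 2085:Thu 2086:Fri 2087:Sat 2088:Sun✓ 2089:Tue 2090:Wed 2091:Thu 2092:Fri 2093:Sun
Years with five Sundays: 2060, 2088 → 2.

2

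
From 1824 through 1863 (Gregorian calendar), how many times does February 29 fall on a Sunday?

2

Leap years in 1824–1863: 10 of them.
Feb 29 weekday advances by 5 (mod 7) from one leap year to the next four years later (or differs when a century non-leap intervenes).
Leap-day weekdays: 1824:Sun✓ 1828:Fri 1832:Wed 1836:Mon 1840:Sat 1844:Thu 1848:Tue 1852:Sun✓ 1856:Fri 1860:Wed
Sunday: 1824, 1852 → 2.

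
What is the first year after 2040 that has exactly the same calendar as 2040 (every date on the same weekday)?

Two years share a calendar iff Jan 1 falls on the same weekday and both are leap or both are common. 2040: Jan 1 is Sunday, leap year.
2041: Jan 1 Tuesday, common
2042: Jan 1 Wednesday, common
2043: Jan 1 Thursday, common
2044: Jan 1 Friday, leap
2045: Jan 1 Sunday, common
2046: Jan 1 Monday, common
2047: Jan 1 Tuesday, common
2048: Jan 1 Wednesday, leap
2049: Jan 1 Friday, common
2050: Jan 1 Saturday, common
2051: Jan 1 Sunday, common
2052: Jan 1 Monday, leap
2053: Jan 1 Wednesday, common
2054: Jan 1 Thursday, common
2055: Jan 1 Friday, common
2056: Jan 1 Saturday, leap
2057: Jan 1 Monday, common
2058: Jan 1 Tuesday, common
2059: Jan 1 Wednesday, common
2060: Jan 1 Thursday, leap
2061: Jan 1 Saturday, common
2062: Jan 1 Sunday, common
2063: Jan 1 Monday, common
2064: Jan 1 Tuesday, leap
2065: Jan 1 Thursday, common
2066: Jan 1 Friday, common
2067: Jan 1 Saturday, common
2068: Jan 1 Sunday, leap
2068 matches on both conditions.

2068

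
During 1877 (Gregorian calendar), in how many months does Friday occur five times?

A month of length L has five Fridays iff its first Friday is on day ≤ L−28 (so day 1–3 in a 31-day month, 1–2 in a 30-day month, day 1 in a leap February).
Checking each month of 1877: Jan starts Mon (31d); Feb starts Thu (28d); Mar starts Thu (31d) ✓; Apr starts Sun (30d); May starts Tue (31d); Jun starts Fri (30d) ✓; Jul starts Sun (31d); Aug starts Wed (31d) ✓; Sep starts Sat (30d); Oct starts Mon (31d); Nov starts Thu (30d) ✓; Dec starts Sat (31d).
Five-Friday months: March, June, August, November → 4.

4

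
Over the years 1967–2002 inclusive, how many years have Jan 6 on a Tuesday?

5

Track Jan 6's weekday year by year (advancing +1, or +2 across a Feb 29):
  1967: Fri  1968: Sat (+1)  1969: Mon (+2)  1970: Tue (+1) ✓  1971: Wed (+1)
  1972: Thu (+1)  1973: Sat (+2)  1974: Sun (+1)  1975: Mon (+1)  1976: Tue (+1) ✓
  1977: Thu (+2)  1978: Fri (+1)  1979: Sat (+1)  1980: Sun (+1)  … (8 more years) …
  1989: Fri (+2)  1990: Sat (+1)  1991: Sun (+1)  1992: Mon (+1)  1993: Wed (+2)
  1994: Thu (+1)  1995: Fri (+1)  1996: Sat (+1)  1997: Mon (+2)  1998: Tue (+1) ✓
  1999: Wed (+1)  2000: Thu (+1)  2001: Sat (+2)  2002: Sun (+1)
Tuesday years: 1970, 1976, 1981, 1987, 1998 — 5 in total.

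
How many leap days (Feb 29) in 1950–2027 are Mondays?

Leap years in 1950–2027: 19 of them.
Feb 29 weekday advances by 5 (mod 7) from one leap year to the next four years later (or differs when a century non-leap intervenes).
Leap-day weekdays: 1952:Fri 1956:Wed 1960:Mon✓ 1964:Sat 1968:Thu 1972:Tue 1976:Sun 1980:Fri 1984:Wed 1988:Mon✓ 1992:Sat 1996:Thu 2000:Tue 2004:Sun 2008:Fri 2012:Wed 2016:Mon✓ 2020:Sat 2024:Thu
Monday: 1960, 1988, 2016 → 3.

3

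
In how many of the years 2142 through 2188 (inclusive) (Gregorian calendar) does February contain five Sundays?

2

February has 28 days (29 in leap years); it has five Sundays when Sunday falls among the first (month-length − 28) days — i.e. when February 1 is Sunday in a leap year (never in a common year).
February 1 by year: 2142:Thu 2143:Fri 2144:Sat 2145:Mon 2146:Tue 2147:Wed 2148:Thu 2149:Sat 2150:Sun 2151:Mon 2152:Tue 2153:Thu 2154:Fri 2155:Sat 2156:Sun✓ …(17 more)… 2174:Tue 2175:Wed 2176:Thu 2177:Sat 2178:Sun 2179:Mon 2180:Tue 2181:Thu 2182:Fri 2183:Sat 2184:Sun✓ 2185:Tue 2186:Wed 2187:Thu 2188:Fri
Years with five Sundays: 2156, 2184 → 2.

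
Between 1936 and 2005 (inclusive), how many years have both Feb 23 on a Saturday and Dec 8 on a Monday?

2

Check each year's weekday for Feb 23 and Dec 8:
  1936: Sun/Tue  1937: Tue/Wed  1938: Wed/Thu  1939: Thu/Fri  1940: Fri/Sun  1941: Sun/Mon  1942: Mon/Tue  1943: Tue/Wed  1944: Wed/Fri  1945: Fri/Sat  1946: Sat/Sun  1947: Sun/Mon  1948: Mon/Wed  1949: Wed/Thu  …(42 more)…  1992: Sun/Tue  1993: Tue/Wed  1994: Wed/Thu  1995: Thu/Fri  1996: Fri/Sun  1997: Sun/Mon  1998: Mon/Tue  1999: Tue/Wed  2000: Wed/Fri  2001: Fri/Sat  2002: Sat/Sun  2003: Sun/Mon  2004: Mon/Wed  2005: Wed/Thu
Both conditions hold in: 1952, 1980 — 2.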